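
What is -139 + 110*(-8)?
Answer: -1019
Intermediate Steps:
-139 + 110*(-8) = -139 - 880 = -1019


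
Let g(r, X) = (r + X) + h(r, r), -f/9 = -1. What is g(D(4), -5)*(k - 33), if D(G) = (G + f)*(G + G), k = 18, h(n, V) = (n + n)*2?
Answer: -7725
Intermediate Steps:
f = 9 (f = -9*(-1) = 9)
h(n, V) = 4*n (h(n, V) = (2*n)*2 = 4*n)
D(G) = 2*G*(9 + G) (D(G) = (G + 9)*(G + G) = (9 + G)*(2*G) = 2*G*(9 + G))
g(r, X) = X + 5*r (g(r, X) = (r + X) + 4*r = (X + r) + 4*r = X + 5*r)
g(D(4), -5)*(k - 33) = (-5 + 5*(2*4*(9 + 4)))*(18 - 33) = (-5 + 5*(2*4*13))*(-15) = (-5 + 5*104)*(-15) = (-5 + 520)*(-15) = 515*(-15) = -7725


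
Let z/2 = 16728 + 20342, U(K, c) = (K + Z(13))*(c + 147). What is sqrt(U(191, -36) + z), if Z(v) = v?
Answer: 4*sqrt(6049) ≈ 311.10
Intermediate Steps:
U(K, c) = (13 + K)*(147 + c) (U(K, c) = (K + 13)*(c + 147) = (13 + K)*(147 + c))
z = 74140 (z = 2*(16728 + 20342) = 2*37070 = 74140)
sqrt(U(191, -36) + z) = sqrt((1911 + 13*(-36) + 147*191 + 191*(-36)) + 74140) = sqrt((1911 - 468 + 28077 - 6876) + 74140) = sqrt(22644 + 74140) = sqrt(96784) = 4*sqrt(6049)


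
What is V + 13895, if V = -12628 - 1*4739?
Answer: -3472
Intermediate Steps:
V = -17367 (V = -12628 - 4739 = -17367)
V + 13895 = -17367 + 13895 = -3472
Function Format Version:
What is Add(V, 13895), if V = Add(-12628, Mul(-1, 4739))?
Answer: -3472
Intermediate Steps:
V = -17367 (V = Add(-12628, -4739) = -17367)
Add(V, 13895) = Add(-17367, 13895) = -3472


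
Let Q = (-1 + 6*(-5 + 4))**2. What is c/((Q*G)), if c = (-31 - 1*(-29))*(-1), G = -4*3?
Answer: -1/294 ≈ -0.0034014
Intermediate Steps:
G = -12
Q = 49 (Q = (-1 + 6*(-1))**2 = (-1 - 6)**2 = (-7)**2 = 49)
c = 2 (c = (-31 + 29)*(-1) = -2*(-1) = 2)
c/((Q*G)) = 2/((49*(-12))) = 2/(-588) = 2*(-1/588) = -1/294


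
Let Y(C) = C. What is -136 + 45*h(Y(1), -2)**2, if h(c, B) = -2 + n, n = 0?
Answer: 44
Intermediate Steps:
h(c, B) = -2 (h(c, B) = -2 + 0 = -2)
-136 + 45*h(Y(1), -2)**2 = -136 + 45*(-2)**2 = -136 + 45*4 = -136 + 180 = 44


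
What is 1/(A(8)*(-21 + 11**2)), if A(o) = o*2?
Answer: 1/1600 ≈ 0.00062500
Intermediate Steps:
A(o) = 2*o
1/(A(8)*(-21 + 11**2)) = 1/((2*8)*(-21 + 11**2)) = 1/(16*(-21 + 121)) = 1/(16*100) = 1/1600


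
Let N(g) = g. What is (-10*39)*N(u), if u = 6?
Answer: -2340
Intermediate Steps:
(-10*39)*N(u) = -10*39*6 = -390*6 = -2340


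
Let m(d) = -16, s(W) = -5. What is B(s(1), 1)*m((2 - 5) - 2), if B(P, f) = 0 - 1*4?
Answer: 64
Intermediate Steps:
B(P, f) = -4 (B(P, f) = 0 - 4 = -4)
B(s(1), 1)*m((2 - 5) - 2) = -4*(-16) = 64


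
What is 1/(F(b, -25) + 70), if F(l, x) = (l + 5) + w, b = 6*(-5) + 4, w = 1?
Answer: 1/50 ≈ 0.020000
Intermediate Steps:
b = -26 (b = -30 + 4 = -26)
F(l, x) = 6 + l (F(l, x) = (l + 5) + 1 = (5 + l) + 1 = 6 + l)
1/(F(b, -25) + 70) = 1/((6 - 26) + 70) = 1/(-20 + 70) = 1/50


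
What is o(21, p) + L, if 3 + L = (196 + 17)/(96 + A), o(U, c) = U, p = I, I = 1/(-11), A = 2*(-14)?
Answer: 1437/68 ≈ 21.132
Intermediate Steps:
A = -28
I = -1/11 ≈ -0.090909
p = -1/11 ≈ -0.090909
L = 9/68 (L = -3 + (196 + 17)/(96 - 28) = -3 + 213/68 = 9/68 ≈ 0.13235)
o(21, p) + L = 21 + 9/68 = 1437/68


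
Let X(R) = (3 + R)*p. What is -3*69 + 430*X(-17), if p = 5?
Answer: -30307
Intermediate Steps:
X(R) = 15 + 5*R (X(R) = (3 + R)*5 = 15 + 5*R)
-3*69 + 430*X(-17) = -3*69 + 430*(15 + 5*(-17)) = -207 + 430*(15 - 85) = -207 + 430*(-70) = -207 - 30100 = -30307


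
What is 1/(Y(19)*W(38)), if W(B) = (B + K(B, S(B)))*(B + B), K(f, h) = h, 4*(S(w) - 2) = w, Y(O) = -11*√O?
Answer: -√19/786258 ≈ -5.5439e-6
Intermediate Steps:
S(w) = 2 + w/4
W(B) = 2*B*(2 + 5*B/4) (W(B) = (B + (2 + B/4))*(B + B) = (2 + 5*B/4)*(2*B) = 2*B*(2 + 5*B/4))
1/(Y(19)*W(38)) = 1/((-11*√19)*((½)*38*(8 + 5*38))) = 1/((-11*√19)*((½)*38*(8 + 190))) = 1/((-11*√19)*((½)*38*198)) = 1/(-11*√19*3762) = 1/(-41382*√19) = -√19/786258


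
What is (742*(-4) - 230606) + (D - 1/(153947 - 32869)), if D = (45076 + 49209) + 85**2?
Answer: -15990044993/121078 ≈ -1.3206e+5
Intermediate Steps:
D = 101510 (D = 94285 + 7225 = 101510)
(742*(-4) - 230606) + (D - 1/(153947 - 32869)) = (742*(-4) - 230606) + (101510 - 1/(153947 - 32869)) = (-2968 - 230606) + (101510 - 1/121078) = -233574 + (101510 - 1*1/121078) = -233574 + (101510 - 1/121078) = -233574 + 12290627779/121078 = -15990044993/121078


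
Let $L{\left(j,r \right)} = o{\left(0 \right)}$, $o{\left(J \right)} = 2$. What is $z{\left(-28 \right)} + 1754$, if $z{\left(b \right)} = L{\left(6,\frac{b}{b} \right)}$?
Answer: $1756$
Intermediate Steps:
$L{\left(j,r \right)} = 2$
$z{\left(b \right)} = 2$
$z{\left(-28 \right)} + 1754 = 2 + 1754 = 1756$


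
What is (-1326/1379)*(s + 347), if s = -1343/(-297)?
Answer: -46145684/136521 ≈ -338.01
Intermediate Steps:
s = 1343/297 (s = -1343*(-1/297) = 1343/297 ≈ 4.5219)
(-1326/1379)*(s + 347) = (-1326/1379)*(1343/297 + 347) = -1326*1/1379*(104402/297) = -1326/1379*104402/297 = -46145684/136521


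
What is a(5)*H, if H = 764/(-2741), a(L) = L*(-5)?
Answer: 19100/2741 ≈ 6.9683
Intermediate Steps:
a(L) = -5*L
H = -764/2741 (H = 764*(-1/2741) = -764/2741 ≈ -0.27873)
a(5)*H = -5*5*(-764/2741) = -25*(-764/2741) = 19100/2741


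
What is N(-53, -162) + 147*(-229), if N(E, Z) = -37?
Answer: -33700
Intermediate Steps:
N(-53, -162) + 147*(-229) = -37 + 147*(-229) = -37 - 33663 = -33700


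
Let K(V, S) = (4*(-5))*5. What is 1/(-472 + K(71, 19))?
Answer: -1/572 ≈ -0.0017483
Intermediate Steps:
K(V, S) = -100 (K(V, S) = -20*5 = -100)
1/(-472 + K(71, 19)) = 1/(-472 - 100) = 1/(-572) = -1/572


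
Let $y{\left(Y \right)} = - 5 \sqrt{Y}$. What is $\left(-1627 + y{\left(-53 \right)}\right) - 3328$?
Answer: $-4955 - 5 i \sqrt{53} \approx -4955.0 - 36.401 i$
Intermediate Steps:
$\left(-1627 + y{\left(-53 \right)}\right) - 3328 = \left(-1627 - 5 \sqrt{-53}\right) - 3328 = \left(-1627 - 5 i \sqrt{53}\right) - 3328 = -4955 - 5 i \sqrt{53}$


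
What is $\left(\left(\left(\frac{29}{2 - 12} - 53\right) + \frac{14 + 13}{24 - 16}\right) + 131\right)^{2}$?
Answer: $\frac{9853321}{1600} \approx 6158.3$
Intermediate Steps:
$\left(\left(\left(\frac{29}{2 - 12} - 53\right) + \frac{14 + 13}{24 - 16}\right) + 131\right)^{2} = \left(\left(\left(\frac{29}{2 - 12} - 53\right) + \frac{27}{8}\right) + 131\right)^{2} = \left(\left(\left(\frac{29}{-10} - 53\right) + 27 \cdot \frac{1}{8}\right) + 131\right)^{2} = \left(\left(\left(29 \left(- \frac{1}{10}\right) - 53\right) + \frac{27}{8}\right) + 131\right)^{2} = \left(\left(\left(- \frac{29}{10} - 53\right) + \frac{27}{8}\right) + 131\right)^{2} = \left(\left(- \frac{559}{10} + \frac{27}{8}\right) + 131\right)^{2} = \left(- \frac{2101}{40} + 131\right)^{2} = \left(\frac{3139}{40}\right)^{2} = \frac{9853321}{1600}$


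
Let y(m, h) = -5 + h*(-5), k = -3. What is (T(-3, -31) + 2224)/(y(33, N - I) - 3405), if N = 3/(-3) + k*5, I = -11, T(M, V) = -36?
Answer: -2188/3385 ≈ -0.64638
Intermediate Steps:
N = -16 (N = 3/(-3) - 3*5 = 3*(-⅓) - 15 = -1 - 15 = -16)
y(m, h) = -5 - 5*h
(T(-3, -31) + 2224)/(y(33, N - I) - 3405) = (-36 + 2224)/((-5 - 5*(-16 - 1*(-11))) - 3405) = 2188/((-5 - 5*(-16 + 11)) - 3405) = 2188/((-5 - 5*(-5)) - 3405) = 2188/((-5 + 25) - 3405) = 2188/(20 - 3405) = 2188/(-3385) = 2188*(-1/3385) = -2188/3385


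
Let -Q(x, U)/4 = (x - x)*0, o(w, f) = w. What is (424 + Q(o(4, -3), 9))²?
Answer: 179776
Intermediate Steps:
Q(x, U) = 0 (Q(x, U) = -4*(x - x)*0 = -0*0 = -4*0 = 0)
(424 + Q(o(4, -3), 9))² = (424 + 0)² = 424² = 179776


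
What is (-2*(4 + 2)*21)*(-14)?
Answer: 3528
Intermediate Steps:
(-2*(4 + 2)*21)*(-14) = (-2*6*21)*(-14) = -12*21*(-14) = -252*(-14) = 3528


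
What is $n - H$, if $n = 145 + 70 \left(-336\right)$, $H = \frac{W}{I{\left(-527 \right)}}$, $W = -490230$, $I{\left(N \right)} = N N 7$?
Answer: $- \frac{45442917395}{1944103} \approx -23375.0$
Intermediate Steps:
$I{\left(N \right)} = 7 N^{2}$ ($I{\left(N \right)} = N^{2} \cdot 7 = 7 N^{2}$)
$H = - \frac{490230}{1944103}$ ($H = - \frac{490230}{7 \left(-527\right)^{2}} = - \frac{490230}{7 \cdot 277729} = - \frac{490230}{1944103} \approx -0.25216$)
$n = -23375$ ($n = 145 - 23520 = -23375$)
$n - H = -23375 - - \frac{490230}{1944103} = -23375 + \frac{490230}{1944103} = - \frac{45442917395}{1944103}$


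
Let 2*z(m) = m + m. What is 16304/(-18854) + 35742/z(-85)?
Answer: -337632754/801295 ≈ -421.36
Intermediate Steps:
z(m) = m (z(m) = (m + m)/2 = (2*m)/2 = m)
16304/(-18854) + 35742/z(-85) = 16304/(-18854) + 35742/(-85) = 16304*(-1/18854) + 35742*(-1/85) = -8152/9427 - 35742/85 = -337632754/801295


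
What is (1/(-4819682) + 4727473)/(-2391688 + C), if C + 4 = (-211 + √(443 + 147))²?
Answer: -53466652200830612885/26538794867137059682 + 4807617386476435*√590/13269397433568529841 ≈ -2.0059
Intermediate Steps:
C = -4 + (-211 + √590)² (C = -4 + (-211 + √(443 + 147))² = -4 + (-211 + √590)² ≈ 34857.)
(1/(-4819682) + 4727473)/(-2391688 + C) = (1/(-4819682) + 4727473)/(-2391688 + (45107 - 422*√590)) = (-1/4819682 + 4727473)/(-2346581 - 422*√590) = 22784916523585/(4819682*(-2346581 - 422*√590))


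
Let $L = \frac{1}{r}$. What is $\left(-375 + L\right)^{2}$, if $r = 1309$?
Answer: $\frac{240957283876}{1713481} \approx 1.4062 \cdot 10^{5}$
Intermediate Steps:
$L = \frac{1}{1309} \approx 0.00076394$
$\left(-375 + L\right)^{2} = \left(-375 + \frac{1}{1309}\right)^{2} = \left(- \frac{490874}{1309}\right)^{2} = \frac{240957283876}{1713481}$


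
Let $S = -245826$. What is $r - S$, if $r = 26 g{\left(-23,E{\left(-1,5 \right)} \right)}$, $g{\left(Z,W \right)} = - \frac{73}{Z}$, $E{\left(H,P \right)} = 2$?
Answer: $\frac{5655896}{23} \approx 2.4591 \cdot 10^{5}$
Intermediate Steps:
$r = \frac{1898}{23}$ ($r = 26 \left(- \frac{73}{-23}\right) = 26 \left(\left(-73\right) \left(- \frac{1}{23}\right)\right) = 26 \cdot \frac{73}{23} = \frac{1898}{23} \approx 82.522$)
$r - S = \frac{1898}{23} - -245826 = \frac{1898}{23} + 245826 = \frac{5655896}{23}$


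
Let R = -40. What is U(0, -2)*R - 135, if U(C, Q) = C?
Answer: -135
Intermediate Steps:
U(0, -2)*R - 135 = 0*(-40) - 135 = 0 - 135 = -135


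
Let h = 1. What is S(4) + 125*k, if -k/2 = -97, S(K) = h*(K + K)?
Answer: 24258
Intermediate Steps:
S(K) = 2*K (S(K) = 1*(K + K) = 1*(2*K) = 2*K)
k = 194 (k = -2*(-97) = 194)
S(4) + 125*k = 2*4 + 125*194 = 8 + 24250 = 24258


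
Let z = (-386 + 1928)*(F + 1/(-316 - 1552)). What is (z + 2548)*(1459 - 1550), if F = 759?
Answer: -99691602283/934 ≈ -1.0674e+8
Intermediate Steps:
z = 1093132281/934 (z = (-386 + 1928)*(759 + 1/(-316 - 1552)) = 1542*(759 + 1/(-1868)) = 1542*(759 - 1/1868) = 1542*(1417811/1868) = 1093132281/934 ≈ 1.1704e+6)
(z + 2548)*(1459 - 1550) = (1093132281/934 + 2548)*(1459 - 1550) = (1095512113/934)*(-91) = -99691602283/934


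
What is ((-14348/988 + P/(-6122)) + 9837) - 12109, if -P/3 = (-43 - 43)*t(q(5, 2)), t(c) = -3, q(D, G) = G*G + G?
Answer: -1728668442/756067 ≈ -2286.4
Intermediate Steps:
q(D, G) = G + G**2 (q(D, G) = G**2 + G = G + G**2)
P = -774 (P = -3*(-43 - 43)*(-3) = -(-258)*(-3) = -3*258 = -774)
((-14348/988 + P/(-6122)) + 9837) - 12109 = ((-14348/988 - 774/(-6122)) + 9837) - 12109 = ((-14348*1/988 - 774*(-1/6122)) + 9837) - 12109 = ((-3587/247 + 387/3061) + 9837) - 12109 = (-10884218/756067 + 9837) - 12109 = 7426546861/756067 - 12109 = -1728668442/756067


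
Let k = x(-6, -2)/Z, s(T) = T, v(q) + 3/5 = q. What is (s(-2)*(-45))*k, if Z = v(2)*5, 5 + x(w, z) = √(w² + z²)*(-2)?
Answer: -450/7 - 360*√10/7 ≈ -226.92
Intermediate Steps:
v(q) = -⅗ + q
x(w, z) = -5 - 2*√(w² + z²) (x(w, z) = -5 + √(w² + z²)*(-2) = -5 - 2*√(w² + z²))
Z = 7 (Z = (-⅗ + 2)*5 = (7/5)*5 = 7)
k = -5/7 - 4*√10/7 (k = (-5 - 2*√((-6)² + (-2)²))/7 = (-5 - 2*√(36 + 4))*(⅐) = (-5 - 4*√10)*(⅐) = -5/7 - 4*√10/7 ≈ -2.5213)
(s(-2)*(-45))*k = (-2*(-45))*(-5/7 - 4*√10/7) = 90*(-5/7 - 4*√10/7) = -450/7 - 360*√10/7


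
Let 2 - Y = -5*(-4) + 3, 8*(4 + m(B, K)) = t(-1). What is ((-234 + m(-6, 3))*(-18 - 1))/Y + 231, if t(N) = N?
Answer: 871/56 ≈ 15.554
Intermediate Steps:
m(B, K) = -33/8 (m(B, K) = -4 + (⅛)*(-1) = -4 - ⅛ = -33/8)
Y = -21 (Y = 2 - (-5*(-4) + 3) = 2 - (20 + 3) = 2 - 1*23 = 2 - 23 = -21)
((-234 + m(-6, 3))*(-18 - 1))/Y + 231 = ((-234 - 33/8)*(-18 - 1))/(-21) + 231 = -1905/8*(-19)*(-1/21) + 231 = (36195/8)*(-1/21) + 231 = -12065/56 + 231 = 871/56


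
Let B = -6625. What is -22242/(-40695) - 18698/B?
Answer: 60551224/17973625 ≈ 3.3689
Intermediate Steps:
-22242/(-40695) - 18698/B = -22242/(-40695) - 18698/(-6625) = -22242*(-1/40695) - 18698*(-1/6625) = 7414/13565 + 18698/6625 = 60551224/17973625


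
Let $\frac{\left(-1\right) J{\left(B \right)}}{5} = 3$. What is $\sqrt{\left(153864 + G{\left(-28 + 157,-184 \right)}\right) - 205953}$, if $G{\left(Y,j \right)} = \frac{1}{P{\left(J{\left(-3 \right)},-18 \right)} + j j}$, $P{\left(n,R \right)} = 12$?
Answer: $\frac{i \sqrt{14937060175217}}{16934} \approx 228.23 i$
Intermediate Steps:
$J{\left(B \right)} = -15$ ($J{\left(B \right)} = \left(-5\right) 3 = -15$)
$G{\left(Y,j \right)} = \frac{1}{12 + j^{2}}$ ($G{\left(Y,j \right)} = \frac{1}{12 + j j} = \frac{1}{12 + j^{2}}$)
$\sqrt{\left(153864 + G{\left(-28 + 157,-184 \right)}\right) - 205953} = \sqrt{\left(153864 + \frac{1}{12 + \left(-184\right)^{2}}\right) - 205953} = \sqrt{\left(153864 + \frac{1}{12 + 33856}\right) - 205953} = \sqrt{\left(153864 + \frac{1}{33868}\right) - 205953} = \sqrt{\frac{5211065953}{33868} - 205953} = \sqrt{- \frac{1764150251}{33868}} = \frac{i \sqrt{14937060175217}}{16934}$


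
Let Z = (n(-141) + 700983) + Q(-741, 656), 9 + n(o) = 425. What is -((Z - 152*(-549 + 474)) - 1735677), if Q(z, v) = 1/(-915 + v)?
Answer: 264925403/259 ≈ 1.0229e+6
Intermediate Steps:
n(o) = 416 (n(o) = -9 + 425 = 416)
Z = 181662340/259 (Z = (416 + 700983) + 1/(-915 + 656) = 701399 + 1/(-259) = 701399 - 1/259 = 181662340/259 ≈ 7.0140e+5)
-((Z - 152*(-549 + 474)) - 1735677) = -((181662340/259 - 152*(-549 + 474)) - 1735677) = -((181662340/259 - 152*(-75)) - 1735677) = -((181662340/259 + 11400) - 1735677) = -(184614940/259 - 1735677) = -1*(-264925403/259) = 264925403/259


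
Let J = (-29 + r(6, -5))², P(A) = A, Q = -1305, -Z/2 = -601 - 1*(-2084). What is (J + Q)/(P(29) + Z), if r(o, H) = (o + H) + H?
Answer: 72/979 ≈ 0.073544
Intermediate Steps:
Z = -2966 (Z = -2*(-601 - 1*(-2084)) = -2*(-601 + 2084) = -2*1483 = -2966)
r(o, H) = o + 2*H (r(o, H) = (H + o) + H = o + 2*H)
J = 1089 (J = (-29 + (6 + 2*(-5)))² = (-29 + (6 - 10))² = (-29 - 4)² = (-33)² = 1089)
(J + Q)/(P(29) + Z) = (1089 - 1305)/(29 - 2966) = -216/(-2937) = -216*(-1/2937) = 72/979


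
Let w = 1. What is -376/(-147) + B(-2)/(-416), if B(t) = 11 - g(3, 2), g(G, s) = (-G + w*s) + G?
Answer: 155093/61152 ≈ 2.5362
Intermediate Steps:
g(G, s) = s (g(G, s) = (-G + 1*s) + G = (-G + s) + G = (s - G) + G = s)
B(t) = 9 (B(t) = 11 - 1*2 = 11 - 2 = 9)
-376/(-147) + B(-2)/(-416) = -376/(-147) + 9/(-416) = -376*(-1/147) + 9*(-1/416) = 376/147 - 9/416 = 155093/61152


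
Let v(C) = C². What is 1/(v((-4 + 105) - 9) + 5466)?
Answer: 1/13930 ≈ 7.1788e-5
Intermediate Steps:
1/(v((-4 + 105) - 9) + 5466) = 1/(((-4 + 105) - 9)² + 5466) = 1/((101 - 9)² + 5466) = 1/(92² + 5466) = 1/(8464 + 5466) = 1/13930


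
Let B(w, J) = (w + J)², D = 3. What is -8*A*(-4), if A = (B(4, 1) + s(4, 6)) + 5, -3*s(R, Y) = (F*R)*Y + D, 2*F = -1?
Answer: 1056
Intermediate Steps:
F = -½ (F = (½)*(-1) = -½ ≈ -0.50000)
s(R, Y) = -1 + R*Y/6 (s(R, Y) = -((-R/2)*Y + 3)/3 = -(-R*Y/2 + 3)/3 = -(3 - R*Y/2)/3 = -1 + R*Y/6)
B(w, J) = (J + w)²
A = 33 (A = ((1 + 4)² + (-1 + (⅙)*4*6)) + 5 = (5² + (-1 + 4)) + 5 = (25 + 3) + 5 = 28 + 5 = 33)
-8*A*(-4) = -8*33*(-4) = -264*(-4) = 1056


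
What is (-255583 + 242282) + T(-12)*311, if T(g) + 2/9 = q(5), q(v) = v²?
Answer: -50356/9 ≈ -5595.1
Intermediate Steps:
T(g) = 223/9 (T(g) = -2/9 + 5² = -2/9 + 25 = 223/9)
(-255583 + 242282) + T(-12)*311 = (-255583 + 242282) + (223/9)*311 = -13301 + 69353/9 = -50356/9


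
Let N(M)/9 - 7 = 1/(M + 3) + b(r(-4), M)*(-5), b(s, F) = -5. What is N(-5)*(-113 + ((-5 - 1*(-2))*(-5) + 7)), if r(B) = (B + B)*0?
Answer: -51597/2 ≈ -25799.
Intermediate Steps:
r(B) = 0 (r(B) = (2*B)*0 = 0)
N(M) = 288 + 9/(3 + M) (N(M) = 63 + 9*(1/(M + 3) - 5*(-5)) = 63 + 9*(1/(3 + M) + 25) = 63 + 9*(25 + 1/(3 + M)) = 63 + (225 + 9/(3 + M)) = 288 + 9/(3 + M))
N(-5)*(-113 + ((-5 - 1*(-2))*(-5) + 7)) = (9*(97 + 32*(-5))/(3 - 5))*(-113 + ((-5 - 1*(-2))*(-5) + 7)) = (9*(97 - 160)/(-2))*(-113 + ((-5 + 2)*(-5) + 7)) = (9*(-½)*(-63))*(-113 + (-3*(-5) + 7)) = 567*(-113 + (15 + 7))/2 = 567*(-113 + 22)/2 = (567/2)*(-91) = -51597/2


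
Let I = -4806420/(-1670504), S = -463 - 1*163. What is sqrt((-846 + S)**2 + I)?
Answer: sqrt(377912497165992514)/417626 ≈ 1472.0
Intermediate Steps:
S = -626 (S = -463 - 163 = -626)
I = 1201605/417626 (I = -4806420*(-1/1670504) = 1201605/417626 ≈ 2.8772)
sqrt((-846 + S)**2 + I) = sqrt((-846 - 626)**2 + 1201605/417626) = sqrt((-1472)**2 + 1201605/417626) = sqrt(2166784 + 1201605/417626) = sqrt(904906536389/417626) = sqrt(377912497165992514)/417626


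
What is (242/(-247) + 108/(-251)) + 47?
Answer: 2826441/61997 ≈ 45.590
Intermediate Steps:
(242/(-247) + 108/(-251)) + 47 = (242*(-1/247) + 108*(-1/251)) + 47 = (-242/247 - 108/251) + 47 = -87418/61997 + 47 = 2826441/61997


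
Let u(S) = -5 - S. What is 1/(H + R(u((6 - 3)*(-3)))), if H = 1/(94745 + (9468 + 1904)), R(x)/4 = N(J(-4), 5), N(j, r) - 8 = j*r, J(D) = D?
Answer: -106117/5093615 ≈ -0.020833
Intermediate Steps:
N(j, r) = 8 + j*r
R(x) = -48 (R(x) = 4*(8 - 4*5) = 4*(8 - 20) = 4*(-12) = -48)
H = 1/106117 (H = 1/(94745 + 11372) = 1/106117 ≈ 9.4236e-6)
1/(H + R(u((6 - 3)*(-3)))) = 1/(1/106117 - 48) = 1/(-5093615/106117) = -106117/5093615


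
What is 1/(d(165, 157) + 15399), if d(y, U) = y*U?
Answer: 1/41304 ≈ 2.4211e-5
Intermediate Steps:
d(y, U) = U*y
1/(d(165, 157) + 15399) = 1/(157*165 + 15399) = 1/(25905 + 15399) = 1/41304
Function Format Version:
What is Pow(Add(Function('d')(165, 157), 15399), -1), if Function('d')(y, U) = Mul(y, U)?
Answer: Rational(1, 41304) ≈ 2.4211e-5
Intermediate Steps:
Function('d')(y, U) = Mul(U, y)
Pow(Add(Function('d')(165, 157), 15399), -1) = Pow(Add(Mul(157, 165), 15399), -1) = Pow(Add(25905, 15399), -1) = Pow(41304, -1) = Rational(1, 41304)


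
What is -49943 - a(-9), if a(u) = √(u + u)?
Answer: -49943 - 3*I*√2 ≈ -49943.0 - 4.2426*I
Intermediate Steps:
a(u) = √2*√u (a(u) = √(2*u) = √2*√u)
-49943 - a(-9) = -49943 - √2*√(-9) = -49943 - √2*3*I = -49943 - 3*I*√2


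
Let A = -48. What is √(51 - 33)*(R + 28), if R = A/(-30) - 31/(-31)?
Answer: 459*√2/5 ≈ 129.82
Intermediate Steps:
R = 13/5 (R = -48/(-30) - 31/(-31) = -48*(-1/30) - 31*(-1/31) = 8/5 + 1 = 13/5 ≈ 2.6000)
√(51 - 33)*(R + 28) = √(51 - 33)*(13/5 + 28) = √18*(153/5) = (3*√2)*(153/5) = 459*√2/5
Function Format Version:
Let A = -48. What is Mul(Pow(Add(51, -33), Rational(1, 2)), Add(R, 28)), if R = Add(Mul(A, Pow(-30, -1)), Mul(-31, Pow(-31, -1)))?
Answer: Mul(Rational(459, 5), Pow(2, Rational(1, 2))) ≈ 129.82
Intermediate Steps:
R = Rational(13, 5) (R = Add(Mul(-48, Pow(-30, -1)), Mul(-31, Pow(-31, -1))) = Add(Mul(-48, Rational(-1, 30)), Mul(-31, Rational(-1, 31))) = Add(Rational(8, 5), 1) = Rational(13, 5) ≈ 2.6000)
Mul(Pow(Add(51, -33), Rational(1, 2)), Add(R, 28)) = Mul(Pow(Add(51, -33), Rational(1, 2)), Add(Rational(13, 5), 28)) = Mul(Pow(18, Rational(1, 2)), Rational(153, 5)) = Mul(Mul(3, Pow(2, Rational(1, 2))), Rational(153, 5)) = Mul(Rational(459, 5), Pow(2, Rational(1, 2)))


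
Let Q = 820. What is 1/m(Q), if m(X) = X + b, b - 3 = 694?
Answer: 1/1517 ≈ 0.00065920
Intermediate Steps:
b = 697 (b = 3 + 694 = 697)
m(X) = 697 + X (m(X) = X + 697 = 697 + X)
1/m(Q) = 1/(697 + 820) = 1/1517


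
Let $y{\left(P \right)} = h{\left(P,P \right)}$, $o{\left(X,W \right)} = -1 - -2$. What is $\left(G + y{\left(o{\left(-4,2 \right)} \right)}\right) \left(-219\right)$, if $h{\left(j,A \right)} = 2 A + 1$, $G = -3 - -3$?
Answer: $-657$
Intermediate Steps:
$G = 0$ ($G = -3 + 3 = 0$)
$h{\left(j,A \right)} = 1 + 2 A$
$o{\left(X,W \right)} = 1$ ($o{\left(X,W \right)} = -1 + 2 = 1$)
$y{\left(P \right)} = 1 + 2 P$
$\left(G + y{\left(o{\left(-4,2 \right)} \right)}\right) \left(-219\right) = \left(0 + \left(1 + 2 \cdot 1\right)\right) \left(-219\right) = \left(0 + \left(1 + 2\right)\right) \left(-219\right) = \left(0 + 3\right) \left(-219\right) = 3 \left(-219\right) = -657$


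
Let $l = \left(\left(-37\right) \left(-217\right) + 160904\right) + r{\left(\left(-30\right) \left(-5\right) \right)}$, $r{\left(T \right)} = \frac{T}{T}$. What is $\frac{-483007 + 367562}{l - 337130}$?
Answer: $\frac{115445}{168196} \approx 0.68637$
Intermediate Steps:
$r{\left(T \right)} = 1$
$l = 168934$ ($l = \left(\left(-37\right) \left(-217\right) + 160904\right) + 1 = \left(8029 + 160904\right) + 1 = 168933 + 1 = 168934$)
$\frac{-483007 + 367562}{l - 337130} = \frac{-483007 + 367562}{168934 - 337130} = - \frac{115445}{-168196} = \left(-115445\right) \left(- \frac{1}{168196}\right) = \frac{115445}{168196}$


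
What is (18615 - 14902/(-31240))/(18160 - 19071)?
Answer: -290773751/14229820 ≈ -20.434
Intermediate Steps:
(18615 - 14902/(-31240))/(18160 - 19071) = (18615 - 14902*(-1/31240))/(-911) = (18615 + 7451/15620)*(-1/911) = (290773751/15620)*(-1/911) = -290773751/14229820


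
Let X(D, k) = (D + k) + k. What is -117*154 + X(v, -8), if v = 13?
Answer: -18021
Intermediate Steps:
X(D, k) = D + 2*k
-117*154 + X(v, -8) = -117*154 + (13 + 2*(-8)) = -18018 + (13 - 16) = -18018 - 3 = -18021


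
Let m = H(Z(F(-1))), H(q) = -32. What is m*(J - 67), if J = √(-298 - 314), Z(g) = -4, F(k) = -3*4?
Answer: 2144 - 192*I*√17 ≈ 2144.0 - 791.64*I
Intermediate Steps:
F(k) = -12
m = -32
J = 6*I*√17 (J = √(-612) = 6*I*√17 ≈ 24.739*I)
m*(J - 67) = -32*(6*I*√17 - 67) = -32*(-67 + 6*I*√17) = 2144 - 192*I*√17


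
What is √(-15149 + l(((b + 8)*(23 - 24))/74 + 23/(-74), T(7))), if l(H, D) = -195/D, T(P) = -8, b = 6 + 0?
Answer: I*√241994/4 ≈ 122.98*I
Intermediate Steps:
b = 6
√(-15149 + l(((b + 8)*(23 - 24))/74 + 23/(-74), T(7))) = √(-15149 - 195/(-8)) = √(-15149 - 195*(-⅛)) = √(-15149 + 195/8) = √(-120997/8) = I*√241994/4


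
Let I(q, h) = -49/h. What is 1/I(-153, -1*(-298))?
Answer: -298/49 ≈ -6.0816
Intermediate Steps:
1/I(-153, -1*(-298)) = 1/(-49/((-1*(-298)))) = 1/(-49/298) = -298/49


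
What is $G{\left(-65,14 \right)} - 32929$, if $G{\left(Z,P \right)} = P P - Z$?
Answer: $-32668$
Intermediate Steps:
$G{\left(Z,P \right)} = P^{2} - Z$
$G{\left(-65,14 \right)} - 32929 = \left(14^{2} - -65\right) - 32929 = \left(196 + 65\right) - 32929 = 261 - 32929 = -32668$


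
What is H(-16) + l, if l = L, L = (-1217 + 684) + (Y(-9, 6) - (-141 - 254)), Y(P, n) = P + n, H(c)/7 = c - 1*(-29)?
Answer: -50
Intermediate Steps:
H(c) = 203 + 7*c (H(c) = 7*(c - 1*(-29)) = 7*(c + 29) = 7*(29 + c) = 203 + 7*c)
L = -141 (L = (-1217 + 684) + ((-9 + 6) - (-141 - 254)) = -533 + (-3 - 1*(-395)) = -533 + (-3 + 395) = -533 + 392 = -141)
l = -141
H(-16) + l = (203 + 7*(-16)) - 141 = (203 - 112) - 141 = 91 - 141 = -50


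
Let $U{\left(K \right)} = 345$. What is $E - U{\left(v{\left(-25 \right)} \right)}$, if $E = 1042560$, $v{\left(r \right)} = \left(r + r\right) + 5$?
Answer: $1042215$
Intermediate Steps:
$v{\left(r \right)} = 5 + 2 r$ ($v{\left(r \right)} = 2 r + 5 = 5 + 2 r$)
$E - U{\left(v{\left(-25 \right)} \right)} = 1042560 - 345 = 1042215$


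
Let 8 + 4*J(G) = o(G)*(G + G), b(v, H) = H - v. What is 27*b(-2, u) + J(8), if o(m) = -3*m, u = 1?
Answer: -17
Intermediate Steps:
J(G) = -2 - 3*G²/2 (J(G) = -2 + ((-3*G)*(G + G))/4 = -2 + ((-3*G)*(2*G))/4 = -2 + (-6*G²)/4 = -2 - 3*G²/2)
27*b(-2, u) + J(8) = 27*(1 - 1*(-2)) + (-2 - 3/2*8²) = 27*(1 + 2) + (-2 - 3/2*64) = 27*3 + (-2 - 96) = 81 - 98 = -17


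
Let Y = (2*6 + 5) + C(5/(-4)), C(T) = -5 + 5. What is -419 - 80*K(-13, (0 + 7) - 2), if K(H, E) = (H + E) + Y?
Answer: -1139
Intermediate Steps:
C(T) = 0
Y = 17 (Y = (2*6 + 5) + 0 = (12 + 5) + 0 = 17 + 0 = 17)
K(H, E) = 17 + E + H (K(H, E) = (H + E) + 17 = (E + H) + 17 = 17 + E + H)
-419 - 80*K(-13, (0 + 7) - 2) = -419 - 80*(17 + ((0 + 7) - 2) - 13) = -419 - 80*(17 + (7 - 2) - 13) = -419 - 80*(17 + 5 - 13) = -419 - 80*9 = -419 - 720 = -1139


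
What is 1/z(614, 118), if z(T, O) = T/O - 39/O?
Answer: 118/575 ≈ 0.20522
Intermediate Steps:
z(T, O) = -39/O + T/O
1/z(614, 118) = 1/((-39 + 614)/118) = 1/((1/118)*575) = 1/(575/118) = 118/575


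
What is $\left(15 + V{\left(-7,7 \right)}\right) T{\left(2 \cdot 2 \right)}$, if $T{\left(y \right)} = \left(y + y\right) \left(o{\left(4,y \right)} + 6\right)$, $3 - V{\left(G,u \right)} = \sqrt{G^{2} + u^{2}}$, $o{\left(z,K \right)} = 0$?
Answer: $864 - 336 \sqrt{2} \approx 388.82$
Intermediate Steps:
$V{\left(G,u \right)} = 3 - \sqrt{G^{2} + u^{2}}$
$T{\left(y \right)} = 12 y$ ($T{\left(y \right)} = \left(y + y\right) \left(0 + 6\right) = 2 y 6 = 12 y$)
$\left(15 + V{\left(-7,7 \right)}\right) T{\left(2 \cdot 2 \right)} = \left(15 + \left(3 - \sqrt{\left(-7\right)^{2} + 7^{2}}\right)\right) 12 \cdot 2 \cdot 2 = \left(15 + \left(3 - \sqrt{49 + 49}\right)\right) 12 \cdot 4 = \left(15 + \left(3 - \sqrt{98}\right)\right) 48 = \left(15 + \left(3 - 7 \sqrt{2}\right)\right) 48 = \left(18 - 7 \sqrt{2}\right) 48 = 864 - 336 \sqrt{2}$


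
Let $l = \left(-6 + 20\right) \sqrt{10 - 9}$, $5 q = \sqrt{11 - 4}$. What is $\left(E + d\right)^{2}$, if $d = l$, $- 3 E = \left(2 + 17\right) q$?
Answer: $\frac{46627}{225} - \frac{532 \sqrt{7}}{15} \approx 113.4$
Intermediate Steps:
$q = \frac{\sqrt{7}}{5}$ ($q = \frac{\sqrt{11 - 4}}{5} = \frac{\sqrt{7}}{5} \approx 0.52915$)
$E = - \frac{19 \sqrt{7}}{15}$ ($E = - \frac{\left(2 + 17\right) \frac{\sqrt{7}}{5}}{3} = - \frac{19 \frac{\sqrt{7}}{5}}{3} = - \frac{\frac{19}{5} \sqrt{7}}{3} = - \frac{19 \sqrt{7}}{15} \approx -3.3513$)
$l = 14$ ($l = 14 \sqrt{1} = 14 \cdot 1 = 14$)
$d = 14$
$\left(E + d\right)^{2} = \left(- \frac{19 \sqrt{7}}{15} + 14\right)^{2} = \left(14 - \frac{19 \sqrt{7}}{15}\right)^{2}$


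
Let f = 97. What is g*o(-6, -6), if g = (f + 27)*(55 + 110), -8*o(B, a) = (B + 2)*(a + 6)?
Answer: 0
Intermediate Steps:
o(B, a) = -(2 + B)*(6 + a)/8 (o(B, a) = -(B + 2)*(a + 6)/8 = -(2 + B)*(6 + a)/8)
g = 20460 (g = (97 + 27)*(55 + 110) = 124*165 = 20460)
g*o(-6, -6) = 20460*(-3/2 - ¾*(-6) - ¼*(-6) - ⅛*(-6)*(-6)) = 20460*(-3/2 + 9/2 + 3/2 - 9/2) = 20460*0 = 0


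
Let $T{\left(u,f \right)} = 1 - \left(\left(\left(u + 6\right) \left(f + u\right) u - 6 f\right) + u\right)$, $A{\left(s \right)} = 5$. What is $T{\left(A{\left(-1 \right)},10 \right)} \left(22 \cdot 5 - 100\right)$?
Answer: $-7690$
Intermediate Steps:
$T{\left(u,f \right)} = 1 - u + 6 f - u \left(6 + u\right) \left(f + u\right)$ ($T{\left(u,f \right)} = 1 - \left(\left(\left(6 + u\right) \left(f + u\right) u - 6 f\right) + u\right) = 1 - \left(\left(u \left(6 + u\right) \left(f + u\right) - 6 f\right) + u\right) = 1 - \left(\left(- 6 f + u \left(6 + u\right) \left(f + u\right)\right) + u\right) = 1 - \left(u - 6 f + u \left(6 + u\right) \left(f + u\right)\right) = 1 - u + 6 f - u \left(6 + u\right) \left(f + u\right)$)
$T{\left(A{\left(-1 \right)},10 \right)} \left(22 \cdot 5 - 100\right) = \left(1 - 5 - 5^{3} - 6 \cdot 5^{2} + 6 \cdot 10 - 10 \cdot 5^{2} - 60 \cdot 5\right) \left(22 \cdot 5 - 100\right) = \left(1 - 5 - 125 - 150 + 60 - 10 \cdot 25 - 300\right) \left(110 - 100\right) = \left(1 - 5 - 125 - 150 + 60 - 250 - 300\right) 10 = \left(-769\right) 10 = -7690$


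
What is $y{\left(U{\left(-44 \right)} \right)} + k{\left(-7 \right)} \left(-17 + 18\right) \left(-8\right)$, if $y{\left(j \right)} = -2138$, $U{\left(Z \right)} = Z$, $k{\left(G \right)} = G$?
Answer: $-2082$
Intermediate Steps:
$y{\left(U{\left(-44 \right)} \right)} + k{\left(-7 \right)} \left(-17 + 18\right) \left(-8\right) = -2138 - 7 \left(-17 + 18\right) \left(-8\right) = -2138 - 7 \cdot 1 \left(-8\right) = -2138 - -56 = -2138 + 56 = -2082$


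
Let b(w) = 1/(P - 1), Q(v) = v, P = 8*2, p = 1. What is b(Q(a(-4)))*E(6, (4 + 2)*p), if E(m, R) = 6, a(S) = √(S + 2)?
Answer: ⅖ ≈ 0.40000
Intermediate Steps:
P = 16
a(S) = √(2 + S)
b(w) = 1/15 (b(w) = 1/(16 - 1) = 1/15)
b(Q(a(-4)))*E(6, (4 + 2)*p) = (1/15)*6 = ⅖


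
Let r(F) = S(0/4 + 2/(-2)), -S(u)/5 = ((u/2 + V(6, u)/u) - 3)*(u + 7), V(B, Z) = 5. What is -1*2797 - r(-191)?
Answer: -3052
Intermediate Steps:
S(u) = -5*(7 + u)*(-3 + u/2 + 5/u) (S(u) = -5*((u/2 + 5/u) - 3)*(u + 7) = -5*((u*(1/2) + 5/u) - 3)*(7 + u) = -5*((u/2 + 5/u) - 3)*(7 + u) = -5*(-3 + u/2 + 5/u)*(7 + u) = -5*(7 + u)*(-3 + u/2 + 5/u))
r(F) = 255 (r(F) = 5*(-70 - (0/4 + 2/(-2))*(-32 + (0/4 + 2/(-2)) + (0/4 + 2/(-2))**2))/(2*(0/4 + 2/(-2))) = 5*(-70 - (0*(1/4) + 2*(-1/2))*(-32 + (0*(1/4) + 2*(-1/2)) + (0*(1/4) + 2*(-1/2))**2))/(2*(0*(1/4) + 2*(-1/2))) = 5*(-70 - (0 - 1)*(-32 + (0 - 1) + (0 - 1)**2))/(2*(0 - 1)) = (5/2)*(-70 - 1*(-1)*(-32 - 1 + (-1)**2))/(-1) = (5/2)*(-1)*(-70 - 1*(-1)*(-32 - 1 + 1)) = (5/2)*(-1)*(-70 - 1*(-1)*(-32)) = (5/2)*(-1)*(-70 - 32) = (5/2)*(-1)*(-102) = 255)
-1*2797 - r(-191) = -1*2797 - 1*255 = -2797 - 255 = -3052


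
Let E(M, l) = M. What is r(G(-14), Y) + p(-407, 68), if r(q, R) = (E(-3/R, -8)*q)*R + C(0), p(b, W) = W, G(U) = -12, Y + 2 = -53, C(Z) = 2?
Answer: 106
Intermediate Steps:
Y = -55 (Y = -2 - 53 = -55)
r(q, R) = 2 - 3*q (r(q, R) = ((-3/R)*q)*R + 2 = (-3*q/R)*R + 2 = -3*q + 2 = 2 - 3*q)
r(G(-14), Y) + p(-407, 68) = (2 - 3*(-12)) + 68 = (2 + 36) + 68 = 38 + 68 = 106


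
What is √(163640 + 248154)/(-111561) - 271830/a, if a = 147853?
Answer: -271830/147853 - √411794/111561 ≈ -1.8443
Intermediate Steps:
√(163640 + 248154)/(-111561) - 271830/a = √(163640 + 248154)/(-111561) - 271830/147853 = √411794*(-1/111561) - 271830*1/147853 = -√411794/111561 - 271830/147853 = -271830/147853 - √411794/111561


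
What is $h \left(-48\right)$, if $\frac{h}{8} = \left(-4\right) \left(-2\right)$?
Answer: $-3072$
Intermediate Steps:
$h = 64$ ($h = 8 \left(\left(-4\right) \left(-2\right)\right) = 8 \cdot 8 = 64$)
$h \left(-48\right) = 64 \left(-48\right) = -3072$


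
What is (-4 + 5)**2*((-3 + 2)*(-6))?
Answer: 6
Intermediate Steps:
(-4 + 5)**2*((-3 + 2)*(-6)) = 1**2*(-1*(-6)) = 1*6 = 6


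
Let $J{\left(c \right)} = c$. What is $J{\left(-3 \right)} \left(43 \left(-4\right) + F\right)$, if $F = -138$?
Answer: $930$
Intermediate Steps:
$J{\left(-3 \right)} \left(43 \left(-4\right) + F\right) = - 3 \left(43 \left(-4\right) - 138\right) = - 3 \left(-172 - 138\right) = \left(-3\right) \left(-310\right) = 930$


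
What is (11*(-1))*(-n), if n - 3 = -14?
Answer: -121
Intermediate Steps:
n = -11 (n = 3 - 14 = -11)
(11*(-1))*(-n) = (11*(-1))*(-1*(-11)) = -11*11 = -121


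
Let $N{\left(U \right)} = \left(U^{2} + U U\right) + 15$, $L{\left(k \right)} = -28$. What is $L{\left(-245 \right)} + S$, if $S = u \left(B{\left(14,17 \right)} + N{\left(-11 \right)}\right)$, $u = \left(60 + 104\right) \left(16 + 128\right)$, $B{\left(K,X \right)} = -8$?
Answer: $5880356$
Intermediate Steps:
$N{\left(U \right)} = 15 + 2 U^{2}$ ($N{\left(U \right)} = \left(U^{2} + U^{2}\right) + 15 = 2 U^{2} + 15 = 15 + 2 U^{2}$)
$u = 23616$ ($u = 164 \cdot 144 = 23616$)
$S = 5880384$ ($S = 23616 \left(-8 + \left(15 + 2 \left(-11\right)^{2}\right)\right) = 23616 \left(-8 + \left(15 + 2 \cdot 121\right)\right) = 23616 \left(-8 + \left(15 + 242\right)\right) = 23616 \left(-8 + 257\right) = 23616 \cdot 249 = 5880384$)
$L{\left(-245 \right)} + S = -28 + 5880384 = 5880356$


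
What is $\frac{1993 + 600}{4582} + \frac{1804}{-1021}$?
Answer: $- \frac{5618475}{4678222} \approx -1.201$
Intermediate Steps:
$\frac{1993 + 600}{4582} + \frac{1804}{-1021} = 2593 \cdot \frac{1}{4582} + 1804 \left(- \frac{1}{1021}\right) = \frac{2593}{4582} - \frac{1804}{1021} = - \frac{5618475}{4678222}$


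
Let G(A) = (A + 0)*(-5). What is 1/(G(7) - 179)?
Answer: -1/214 ≈ -0.0046729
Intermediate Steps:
G(A) = -5*A (G(A) = A*(-5) = -5*A)
1/(G(7) - 179) = 1/(-5*7 - 179) = 1/(-35 - 179) = 1/(-214) = -1/214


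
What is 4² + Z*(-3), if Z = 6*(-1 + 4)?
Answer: -38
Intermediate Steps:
Z = 18 (Z = 6*3 = 18)
4² + Z*(-3) = 4² + 18*(-3) = 16 - 54 = -38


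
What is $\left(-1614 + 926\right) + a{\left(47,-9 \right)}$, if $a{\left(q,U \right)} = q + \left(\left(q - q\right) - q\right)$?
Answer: $-688$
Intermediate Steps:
$a{\left(q,U \right)} = 0$ ($a{\left(q,U \right)} = q + \left(0 - q\right) = q - q = 0$)
$\left(-1614 + 926\right) + a{\left(47,-9 \right)} = \left(-1614 + 926\right) + 0 = -688 + 0 = -688$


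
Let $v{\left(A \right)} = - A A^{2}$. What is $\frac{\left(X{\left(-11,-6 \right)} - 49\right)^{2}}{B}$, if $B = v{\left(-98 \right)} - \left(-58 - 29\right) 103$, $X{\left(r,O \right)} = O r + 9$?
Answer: $\frac{676}{950153} \approx 0.00071146$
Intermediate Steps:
$X{\left(r,O \right)} = 9 + O r$
$v{\left(A \right)} = - A^{3}$
$B = 950153$ ($B = - \left(-98\right)^{3} - \left(-58 - 29\right) 103 = \left(-1\right) \left(-941192\right) - \left(-87\right) 103 = 941192 - -8961 = 941192 + 8961 = 950153$)
$\frac{\left(X{\left(-11,-6 \right)} - 49\right)^{2}}{B} = \frac{\left(\left(9 - -66\right) - 49\right)^{2}}{950153} = \left(\left(9 + 66\right) - 49\right)^{2} \cdot \frac{1}{950153} = \left(75 - 49\right)^{2} \cdot \frac{1}{950153} = 26^{2} \cdot \frac{1}{950153} = 676 \cdot \frac{1}{950153} = \frac{676}{950153}$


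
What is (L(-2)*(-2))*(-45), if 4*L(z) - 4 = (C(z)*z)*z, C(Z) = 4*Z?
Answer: -630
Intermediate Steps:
L(z) = 1 + z³ (L(z) = 1 + (((4*z)*z)*z)/4 = 1 + ((4*z²)*z)/4 = 1 + (4*z³)/4 = 1 + z³)
(L(-2)*(-2))*(-45) = ((1 + (-2)³)*(-2))*(-45) = ((1 - 8)*(-2))*(-45) = -7*(-2)*(-45) = 14*(-45) = -630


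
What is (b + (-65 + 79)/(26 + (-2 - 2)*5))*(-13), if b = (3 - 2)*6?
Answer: -325/3 ≈ -108.33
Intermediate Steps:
b = 6 (b = 1*6 = 6)
(b + (-65 + 79)/(26 + (-2 - 2)*5))*(-13) = (6 + (-65 + 79)/(26 + (-2 - 2)*5))*(-13) = (6 + 14/(26 - 4*5))*(-13) = (6 + 14/(26 - 20))*(-13) = (6 + 14/6)*(-13) = (6 + 14*(⅙))*(-13) = (6 + 7/3)*(-13) = (25/3)*(-13) = -325/3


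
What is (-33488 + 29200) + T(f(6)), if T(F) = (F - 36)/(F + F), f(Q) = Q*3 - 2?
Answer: -34309/8 ≈ -4288.6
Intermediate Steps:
f(Q) = -2 + 3*Q (f(Q) = 3*Q - 2 = -2 + 3*Q)
T(F) = (-36 + F)/(2*F) (T(F) = (-36 + F)/((2*F)) = (-36 + F)*(1/(2*F)) = (-36 + F)/(2*F))
(-33488 + 29200) + T(f(6)) = (-33488 + 29200) + (-36 + (-2 + 3*6))/(2*(-2 + 3*6)) = -4288 + (-36 + (-2 + 18))/(2*(-2 + 18)) = -4288 + (½)*(-36 + 16)/16 = -4288 + (½)*(1/16)*(-20) = -4288 - 5/8 = -34309/8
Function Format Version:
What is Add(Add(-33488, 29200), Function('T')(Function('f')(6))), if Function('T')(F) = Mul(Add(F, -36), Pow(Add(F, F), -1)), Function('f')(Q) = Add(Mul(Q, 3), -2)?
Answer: Rational(-34309, 8) ≈ -4288.6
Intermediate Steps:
Function('f')(Q) = Add(-2, Mul(3, Q)) (Function('f')(Q) = Add(Mul(3, Q), -2) = Add(-2, Mul(3, Q)))
Function('T')(F) = Mul(Rational(1, 2), Pow(F, -1), Add(-36, F)) (Function('T')(F) = Mul(Add(-36, F), Pow(Mul(2, F), -1)) = Mul(Add(-36, F), Mul(Rational(1, 2), Pow(F, -1))) = Mul(Rational(1, 2), Pow(F, -1), Add(-36, F)))
Add(Add(-33488, 29200), Function('T')(Function('f')(6))) = Add(Add(-33488, 29200), Mul(Rational(1, 2), Pow(Add(-2, Mul(3, 6)), -1), Add(-36, Add(-2, Mul(3, 6))))) = Add(-4288, Mul(Rational(1, 2), Pow(Add(-2, 18), -1), Add(-36, Add(-2, 18)))) = Add(-4288, Mul(Rational(1, 2), Pow(16, -1), Add(-36, 16))) = Add(-4288, Mul(Rational(1, 2), Rational(1, 16), -20)) = Add(-4288, Rational(-5, 8)) = Rational(-34309, 8)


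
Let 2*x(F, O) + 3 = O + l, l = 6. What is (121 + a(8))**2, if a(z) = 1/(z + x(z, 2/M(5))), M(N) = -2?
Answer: 1188100/81 ≈ 14668.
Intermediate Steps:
x(F, O) = 3/2 + O/2 (x(F, O) = -3/2 + (O + 6)/2 = -3/2 + (6 + O)/2 = -3/2 + (3 + O/2) = 3/2 + O/2)
a(z) = 1/(1 + z) (a(z) = 1/(z + (3/2 + (2/(-2))/2)) = 1/(z + (3/2 + (2*(-1/2))/2)) = 1/(z + (3/2 + (1/2)*(-1))) = 1/(z + (3/2 - 1/2)) = 1/(z + 1) = 1/(1 + z))
(121 + a(8))**2 = (121 + 1/(1 + 8))**2 = (121 + 1/9)**2 = (1090/9)**2 = 1188100/81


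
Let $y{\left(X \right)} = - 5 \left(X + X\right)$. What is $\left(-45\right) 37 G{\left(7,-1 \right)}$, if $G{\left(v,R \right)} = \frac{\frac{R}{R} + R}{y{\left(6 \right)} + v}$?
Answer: $0$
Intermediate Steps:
$y{\left(X \right)} = - 10 X$ ($y{\left(X \right)} = - 5 \cdot 2 X = - 10 X$)
$G{\left(v,R \right)} = \frac{1 + R}{-60 + v}$ ($G{\left(v,R \right)} = \frac{\frac{R}{R} + R}{\left(-10\right) 6 + v} = \frac{1 + R}{-60 + v}$)
$\left(-45\right) 37 G{\left(7,-1 \right)} = \left(-45\right) 37 \frac{1 - 1}{-60 + 7} = - 1665 \frac{1}{-53} \cdot 0 = - 1665 \left(\left(- \frac{1}{53}\right) 0\right) = \left(-1665\right) 0 = 0$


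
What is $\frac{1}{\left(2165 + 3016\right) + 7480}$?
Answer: $\frac{1}{12661} \approx 7.8983 \cdot 10^{-5}$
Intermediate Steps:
$\frac{1}{\left(2165 + 3016\right) + 7480} = \frac{1}{5181 + 7480} = \frac{1}{12661}$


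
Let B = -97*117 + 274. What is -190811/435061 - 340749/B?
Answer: 146133368864/4818300575 ≈ 30.329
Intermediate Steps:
B = -11075 (B = -11349 + 274 = -11075)
-190811/435061 - 340749/B = -190811/435061 - 340749/(-11075) = -190811*1/435061 - 340749*(-1/11075) = -190811/435061 + 340749/11075 = 146133368864/4818300575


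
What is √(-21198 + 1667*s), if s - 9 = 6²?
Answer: √53817 ≈ 231.98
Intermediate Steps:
s = 45 (s = 9 + 6² = 9 + 36 = 45)
√(-21198 + 1667*s) = √(-21198 + 1667*45) = √(-21198 + 75015) = √53817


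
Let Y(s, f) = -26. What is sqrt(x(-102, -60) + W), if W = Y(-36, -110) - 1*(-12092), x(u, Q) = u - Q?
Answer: 6*sqrt(334) ≈ 109.65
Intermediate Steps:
W = 12066 (W = -26 - 1*(-12092) = -26 + 12092 = 12066)
sqrt(x(-102, -60) + W) = sqrt((-102 - 1*(-60)) + 12066) = sqrt((-102 + 60) + 12066) = sqrt(-42 + 12066) = sqrt(12024) = 6*sqrt(334)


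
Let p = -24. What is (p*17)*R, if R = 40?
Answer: -16320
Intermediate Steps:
(p*17)*R = -24*17*40 = -408*40 = -16320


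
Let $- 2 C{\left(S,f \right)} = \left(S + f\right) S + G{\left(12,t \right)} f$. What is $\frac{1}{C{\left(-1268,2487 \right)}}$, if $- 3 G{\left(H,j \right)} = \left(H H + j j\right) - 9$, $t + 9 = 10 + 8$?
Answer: $\frac{1}{862378} \approx 1.1596 \cdot 10^{-6}$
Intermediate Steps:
$t = 9$ ($t = -9 + \left(10 + 8\right) = -9 + 18 = 9$)
$G{\left(H,j \right)} = 3 - \frac{H^{2}}{3} - \frac{j^{2}}{3}$ ($G{\left(H,j \right)} = - \frac{\left(H H + j j\right) - 9}{3} = - \frac{\left(H^{2} + j^{2}\right) - 9}{3} = - \frac{-9 + H^{2} + j^{2}}{3} = 3 - \frac{H^{2}}{3} - \frac{j^{2}}{3}$)
$C{\left(S,f \right)} = 36 f - \frac{S \left(S + f\right)}{2}$ ($C{\left(S,f \right)} = - \frac{\left(S + f\right) S + \left(3 - \frac{12^{2}}{3} - \frac{9^{2}}{3}\right) f}{2} = - \frac{S \left(S + f\right) + \left(3 - 48 - 27\right) f}{2} = - \frac{S \left(S + f\right) - 72 f}{2} = - \frac{- 72 f + S \left(S + f\right)}{2} = 36 f - \frac{S \left(S + f\right)}{2}$)
$\frac{1}{C{\left(-1268,2487 \right)}} = \frac{1}{36 \cdot 2487 - \frac{\left(-1268\right)^{2}}{2} - \left(-634\right) 2487} = \frac{1}{89532 - 803912 + 1576758} = \frac{1}{862378}$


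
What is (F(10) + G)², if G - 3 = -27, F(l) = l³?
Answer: 952576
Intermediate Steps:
G = -24 (G = 3 - 27 = -24)
(F(10) + G)² = (10³ - 24)² = (1000 - 24)² = 976² = 952576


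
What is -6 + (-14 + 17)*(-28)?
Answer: -90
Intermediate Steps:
-6 + (-14 + 17)*(-28) = -6 + 3*(-28) = -6 - 84 = -90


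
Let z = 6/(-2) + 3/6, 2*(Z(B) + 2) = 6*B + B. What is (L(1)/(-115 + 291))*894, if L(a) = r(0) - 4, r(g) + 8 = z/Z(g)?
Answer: -19221/352 ≈ -54.605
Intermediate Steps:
Z(B) = -2 + 7*B/2 (Z(B) = -2 + (6*B + B)/2 = -2 + (7*B)/2 = -2 + 7*B/2)
z = -5/2 (z = 6*(-½) + 3*(⅙) = -3 + ½ = -5/2 ≈ -2.5000)
r(g) = -8 - 5/(2*(-2 + 7*g/2))
L(a) = -43/4 (L(a) = (27 - 56*0)/(-4 + 7*0) - 4 = (27 + 0)/(-4 + 0) - 4 = 27/(-4) - 4 = -¼*27 - 4 = -27/4 - 4 = -43/4)
(L(1)/(-115 + 291))*894 = -43/(4*(-115 + 291))*894 = -43/4/176*894 = -43/4*1/176*894 = -43/704*894 = -19221/352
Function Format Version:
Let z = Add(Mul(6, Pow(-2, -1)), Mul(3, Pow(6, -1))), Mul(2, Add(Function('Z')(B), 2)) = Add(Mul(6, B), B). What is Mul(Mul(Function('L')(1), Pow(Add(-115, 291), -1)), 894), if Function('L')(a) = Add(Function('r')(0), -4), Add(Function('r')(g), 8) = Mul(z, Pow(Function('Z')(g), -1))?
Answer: Rational(-19221, 352) ≈ -54.605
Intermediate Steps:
Function('Z')(B) = Add(-2, Mul(Rational(7, 2), B)) (Function('Z')(B) = Add(-2, Mul(Rational(1, 2), Add(Mul(6, B), B))) = Add(-2, Mul(Rational(1, 2), Mul(7, B))) = Add(-2, Mul(Rational(7, 2), B)))
z = Rational(-5, 2) (z = Add(Mul(6, Rational(-1, 2)), Mul(3, Rational(1, 6))) = Add(-3, Rational(1, 2)) = Rational(-5, 2) ≈ -2.5000)
Function('r')(g) = Add(-8, Mul(Rational(-5, 2), Pow(Add(-2, Mul(Rational(7, 2), g)), -1)))
Function('L')(a) = Rational(-43, 4) (Function('L')(a) = Add(Mul(Pow(Add(-4, Mul(7, 0)), -1), Add(27, Mul(-56, 0))), -4) = Add(Mul(Pow(Add(-4, 0), -1), Add(27, 0)), -4) = Add(Mul(Pow(-4, -1), 27), -4) = Add(Mul(Rational(-1, 4), 27), -4) = Add(Rational(-27, 4), -4) = Rational(-43, 4))
Mul(Mul(Function('L')(1), Pow(Add(-115, 291), -1)), 894) = Mul(Mul(Rational(-43, 4), Pow(Add(-115, 291), -1)), 894) = Mul(Mul(Rational(-43, 4), Pow(176, -1)), 894) = Mul(Mul(Rational(-43, 4), Rational(1, 176)), 894) = Mul(Rational(-43, 704), 894) = Rational(-19221, 352)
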